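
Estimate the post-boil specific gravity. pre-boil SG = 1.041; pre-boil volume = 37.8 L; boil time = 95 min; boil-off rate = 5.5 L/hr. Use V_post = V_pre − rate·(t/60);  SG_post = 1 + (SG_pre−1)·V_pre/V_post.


V_post = 37.8 − 5.5·(95/60) = 29.0917
SG_post = 1 + (1.041 − 1)·37.8/29.0917

1.0533


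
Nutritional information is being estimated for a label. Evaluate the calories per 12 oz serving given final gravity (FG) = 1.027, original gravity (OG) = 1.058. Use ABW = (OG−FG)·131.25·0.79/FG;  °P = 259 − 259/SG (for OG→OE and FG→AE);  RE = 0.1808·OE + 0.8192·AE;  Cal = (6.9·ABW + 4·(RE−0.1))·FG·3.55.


ABW = (1.058 − 1.027)·131.25·0.79/1.027 = 3.1298
OE = 259 − 259/1.058 = 14.1985 °P
AE = 259 − 259/1.027 = 6.8092 °P
RE = 0.1808·14.1985 + 0.8192·6.8092 = 8.1451 °P
Cal = (6.9·3.1298 + 4·(8.1451−0.1))·1.027·3.55

196.0601 kcal


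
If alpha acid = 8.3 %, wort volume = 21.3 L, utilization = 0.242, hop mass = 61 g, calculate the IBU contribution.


IBU = (α/100)·mass·U·1000 / V
IBU = (8.3/100)·61·0.242·1000 / 21.3

57.5233 IBU


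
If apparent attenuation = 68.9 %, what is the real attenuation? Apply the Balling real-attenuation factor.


RA = AA · 0.8192
RA = 68.9 · 0.8192

56.4429 %


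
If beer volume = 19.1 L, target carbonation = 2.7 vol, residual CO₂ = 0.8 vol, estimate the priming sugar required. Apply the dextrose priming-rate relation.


sugar = (target − residual)·4.0·V
sugar = (2.7 − 0.8)·4.0·19.1

145.1600 g


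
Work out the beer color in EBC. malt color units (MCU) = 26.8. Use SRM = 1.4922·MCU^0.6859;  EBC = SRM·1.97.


SRM = 1.4922·26.8^0.6859 = 14.2359
EBC = 14.2359·1.97

28.0447 EBC


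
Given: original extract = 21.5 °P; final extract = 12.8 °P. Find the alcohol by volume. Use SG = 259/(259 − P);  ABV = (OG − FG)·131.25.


OG = 259/(259 − 21.5) = 1.0905
FG = 259/(259 − 12.8) = 1.0520
ABV = (1.0905 − 1.0520)·131.25

5.0579 % ABV


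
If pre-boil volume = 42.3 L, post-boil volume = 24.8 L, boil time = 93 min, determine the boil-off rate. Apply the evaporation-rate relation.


rate = (V_pre − V_post) / (t_min/60)
rate = (42.3 − 24.8) / (93/60)

11.2903 L/hr


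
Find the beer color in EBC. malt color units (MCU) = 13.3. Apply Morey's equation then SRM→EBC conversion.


SRM = 1.4922·MCU^0.6859;  EBC = SRM·1.97
SRM = 1.4922·13.3^0.6859 = 8.8039
EBC = 8.8039·1.97

17.3438 EBC


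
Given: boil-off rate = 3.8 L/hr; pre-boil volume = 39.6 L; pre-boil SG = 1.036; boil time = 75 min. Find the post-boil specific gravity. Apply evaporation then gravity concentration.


V_post = V_pre − rate·(t/60);  SG_post = 1 + (SG_pre−1)·V_pre/V_post
V_post = 39.6 − 3.8·(75/60) = 34.8500
SG_post = 1 + (1.036 − 1)·39.6/34.8500

1.0409


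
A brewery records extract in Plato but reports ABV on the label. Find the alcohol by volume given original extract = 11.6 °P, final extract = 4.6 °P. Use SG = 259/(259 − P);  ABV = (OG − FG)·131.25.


OG = 259/(259 − 11.6) = 1.0469
FG = 259/(259 − 4.6) = 1.0181
ABV = (1.0469 − 1.0181)·131.25

3.7808 % ABV


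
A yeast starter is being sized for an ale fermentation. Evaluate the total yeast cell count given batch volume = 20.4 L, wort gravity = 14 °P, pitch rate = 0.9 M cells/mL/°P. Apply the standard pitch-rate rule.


cells (billions) = rate · V_L · °P
cells = 0.9 · 20.4 · 14

257.0400 billion cells


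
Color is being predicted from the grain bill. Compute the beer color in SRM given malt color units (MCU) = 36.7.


SRM = 1.4922 · MCU^0.6859
SRM = 1.4922 · 36.7^0.6859

17.6617 SRM


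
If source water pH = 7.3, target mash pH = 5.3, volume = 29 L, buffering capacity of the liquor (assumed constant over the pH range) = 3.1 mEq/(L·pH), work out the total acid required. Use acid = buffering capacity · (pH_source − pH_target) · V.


acid = 3.1 · (7.3 − 5.3) · 29

179.8000 mEq


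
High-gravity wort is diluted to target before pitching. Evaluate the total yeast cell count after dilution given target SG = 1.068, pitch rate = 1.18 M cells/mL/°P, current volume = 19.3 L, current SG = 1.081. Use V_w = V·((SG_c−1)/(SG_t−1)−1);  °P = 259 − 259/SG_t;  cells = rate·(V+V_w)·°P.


V_w = 19.3·((1.081−1)/(1.068−1)−1) = 3.6897
V_final = 19.3 + 3.6897 = 22.9897
°P = 259 − 259/1.068 = 16.4906
cells = 1.18·22.9897·16.4906

447.3556 billion cells


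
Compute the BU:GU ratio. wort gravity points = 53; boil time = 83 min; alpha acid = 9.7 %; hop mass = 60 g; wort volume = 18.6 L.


U = 1.65·0.000125^(GP/1000)·(1−e^(−0.04t))/4.15;  IBU = (α/100)·m·U·1000/V;  BU:GU = IBU/GP
U = 1.65·0.000125^(53/1000)·(1−e^(−0.04·83))/4.15 = 0.2380
IBU = (9.7/100)·60·0.2380·1000/18.6 = 74.4715
BU:GU = 74.4715/53

1.4051


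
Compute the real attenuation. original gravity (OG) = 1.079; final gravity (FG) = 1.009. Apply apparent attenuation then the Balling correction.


AA = (OG−FG)/(OG−1)·100;  RA = AA·0.8192
AA = (1.079 − 1.009)/(1.079 − 1)·100 = 88.6076
RA = 88.6076·0.8192

72.5873 %


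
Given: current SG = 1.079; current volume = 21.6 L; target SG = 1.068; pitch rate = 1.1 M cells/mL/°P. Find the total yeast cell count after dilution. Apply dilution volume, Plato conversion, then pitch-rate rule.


V_w = V·((SG_c−1)/(SG_t−1)−1);  °P = 259 − 259/SG_t;  cells = rate·(V+V_w)·°P
V_w = 21.6·((1.079−1)/(1.068−1)−1) = 3.4941
V_final = 21.6 + 3.4941 = 25.0941
°P = 259 − 259/1.068 = 16.4906
cells = 1.1·25.0941·16.4906

455.1998 billion cells


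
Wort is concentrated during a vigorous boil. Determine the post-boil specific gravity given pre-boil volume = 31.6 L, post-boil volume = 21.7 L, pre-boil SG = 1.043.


SG_post = 1 + (SG_pre − 1)·V_pre/V_post
pts_pre = (1.043 − 1)·1000 = 43.0000
pts_post = 43.0000·31.6/21.7 = 62.6175
SG_post = 1 + 62.6175/1000

1.0626


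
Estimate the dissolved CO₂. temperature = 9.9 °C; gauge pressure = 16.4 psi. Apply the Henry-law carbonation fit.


vols = (P + 14.695)·(0.01821 + 0.09011·e^(−0.04·T))
vols = (16.4 + 14.695)·(0.01821 + 0.09011·e^(−0.04·9.9))

2.4520 volumes


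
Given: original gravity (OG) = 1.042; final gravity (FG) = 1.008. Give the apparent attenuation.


AA = (OG − FG)/(OG − 1) · 100
AA = (1.042 − 1.008)/(1.042 − 1) · 100

80.9524 %


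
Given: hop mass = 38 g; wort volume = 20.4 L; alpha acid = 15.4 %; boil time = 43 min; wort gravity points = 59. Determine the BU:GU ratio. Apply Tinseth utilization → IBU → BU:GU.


U = 1.65·0.000125^(GP/1000)·(1−e^(−0.04t))/4.15;  IBU = (α/100)·m·U·1000/V;  BU:GU = IBU/GP
U = 1.65·0.000125^(59/1000)·(1−e^(−0.04·43))/4.15 = 0.1921
IBU = (15.4/100)·38·0.1921·1000/20.4 = 55.0980
BU:GU = 55.0980/59

0.9339


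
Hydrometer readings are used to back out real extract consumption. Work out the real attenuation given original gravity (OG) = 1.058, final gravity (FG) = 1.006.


AA = (OG−FG)/(OG−1)·100;  RA = AA·0.8192
AA = (1.058 − 1.006)/(1.058 − 1)·100 = 89.6552
RA = 89.6552·0.8192

73.4455 %


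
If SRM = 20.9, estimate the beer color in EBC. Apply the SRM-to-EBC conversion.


EBC = SRM · 1.97
EBC = 20.9 · 1.97

41.1730 EBC


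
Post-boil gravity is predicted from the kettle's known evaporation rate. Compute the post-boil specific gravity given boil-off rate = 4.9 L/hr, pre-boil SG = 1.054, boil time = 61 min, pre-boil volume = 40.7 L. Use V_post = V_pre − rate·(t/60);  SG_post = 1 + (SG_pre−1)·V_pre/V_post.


V_post = 40.7 − 4.9·(61/60) = 35.7183
SG_post = 1 + (1.054 − 1)·40.7/35.7183

1.0615


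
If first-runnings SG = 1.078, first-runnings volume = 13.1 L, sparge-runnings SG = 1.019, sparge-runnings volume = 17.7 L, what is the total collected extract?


total = Σ (SG_i − 1)·1000·V_i
first = (1.078 − 1)·1000·13.1 = 1021.8000
sparge = (1.019 − 1)·1000·17.7 = 336.3000
total = 1021.8000 + 336.3000

1358.1000 gravity·L


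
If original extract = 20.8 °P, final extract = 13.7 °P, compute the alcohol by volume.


SG = 259/(259 − P);  ABV = (OG − FG)·131.25
OG = 259/(259 − 20.8) = 1.0873
FG = 259/(259 − 13.7) = 1.0558
ABV = (1.0873 − 1.0558)·131.25

4.1306 % ABV


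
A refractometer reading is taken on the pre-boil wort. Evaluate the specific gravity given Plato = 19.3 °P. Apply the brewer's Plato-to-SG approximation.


SG = 259/(259 − P)
SG = 259/(259 − 19.3)

1.0805


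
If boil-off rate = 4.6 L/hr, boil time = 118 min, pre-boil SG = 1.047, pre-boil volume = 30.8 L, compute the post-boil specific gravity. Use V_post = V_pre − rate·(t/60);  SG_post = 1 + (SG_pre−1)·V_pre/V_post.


V_post = 30.8 − 4.6·(118/60) = 21.7533
SG_post = 1 + (1.047 − 1)·30.8/21.7533

1.0665


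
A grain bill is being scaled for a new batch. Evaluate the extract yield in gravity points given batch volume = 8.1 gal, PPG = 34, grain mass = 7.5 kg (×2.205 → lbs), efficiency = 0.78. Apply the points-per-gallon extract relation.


points = lbs × PPG × eff / vol
lbs = 7.5 × 2.205 = 16.5375
points = 16.5375 × 34 × 0.78 / 8.1

54.1450 points


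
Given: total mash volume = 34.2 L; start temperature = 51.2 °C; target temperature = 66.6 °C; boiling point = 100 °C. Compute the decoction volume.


V_dec = V_total·(T_target − T_start)/(T_boil − T_start)
V_dec = 34.2·(66.6 − 51.2)/(100 − 51.2)

10.7926 L


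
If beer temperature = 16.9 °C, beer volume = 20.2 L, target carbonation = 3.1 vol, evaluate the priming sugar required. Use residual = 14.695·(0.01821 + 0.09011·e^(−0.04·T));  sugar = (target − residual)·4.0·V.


residual = 14.695·(0.01821 + 0.09011·e^(−0.04·16.9)) = 0.9411
sugar = (3.1 − 0.9411)·4.0·20.2

174.4367 g


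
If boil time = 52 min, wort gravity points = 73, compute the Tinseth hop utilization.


U = 1.65·0.000125^(GP/1000) · (1 − e^(−0.04·t))/4.15
bigness = 1.65·0.000125^(73/1000) = 0.8562
boil_factor = (1 − e^(−0.04·52))/4.15 = 0.2109
U = 0.8562 · 0.2109

0.1805


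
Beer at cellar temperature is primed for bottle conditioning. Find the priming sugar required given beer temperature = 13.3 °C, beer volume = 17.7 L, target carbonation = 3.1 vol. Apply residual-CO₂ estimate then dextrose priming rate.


residual = 14.695·(0.01821 + 0.09011·e^(−0.04·T));  sugar = (target − residual)·4.0·V
residual = 14.695·(0.01821 + 0.09011·e^(−0.04·13.3)) = 1.0454
sugar = (3.1 − 1.0454)·4.0·17.7

145.4622 g


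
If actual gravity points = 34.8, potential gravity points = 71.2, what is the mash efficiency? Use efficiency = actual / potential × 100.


efficiency = 34.8 / 71.2 × 100

48.8764 %


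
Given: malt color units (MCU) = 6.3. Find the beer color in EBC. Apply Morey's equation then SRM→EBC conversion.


SRM = 1.4922·MCU^0.6859;  EBC = SRM·1.97
SRM = 1.4922·6.3^0.6859 = 5.2734
EBC = 5.2734·1.97

10.3887 EBC


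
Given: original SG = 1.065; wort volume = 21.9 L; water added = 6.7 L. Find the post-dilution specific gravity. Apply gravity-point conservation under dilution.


SG_new = 1 + (SG_old − 1)·V_old/(V_old + V_water)
pts = (1.065 − 1)·1000·21.9/(21.9 + 6.7) = 49.7727
SG_new = 1 + 49.7727/1000

1.0498


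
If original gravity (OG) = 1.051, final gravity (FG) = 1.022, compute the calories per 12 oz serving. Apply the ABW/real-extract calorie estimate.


ABW = (OG−FG)·131.25·0.79/FG;  °P = 259 − 259/SG (for OG→OE and FG→AE);  RE = 0.1808·OE + 0.8192·AE;  Cal = (6.9·ABW + 4·(RE−0.1))·FG·3.55
ABW = (1.051 − 1.022)·131.25·0.79/1.022 = 2.9422
OE = 259 − 259/1.051 = 12.5680 °P
AE = 259 − 259/1.022 = 5.5753 °P
RE = 0.1808·12.5680 + 0.8192·5.5753 = 6.8396 °P
Cal = (6.9·2.9422 + 4·(6.8396−0.1))·1.022·3.55

171.4630 kcal


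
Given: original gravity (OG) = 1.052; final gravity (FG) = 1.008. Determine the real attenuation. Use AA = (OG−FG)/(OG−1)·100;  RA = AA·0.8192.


AA = (1.052 − 1.008)/(1.052 − 1)·100 = 84.6154
RA = 84.6154·0.8192

69.3169 %


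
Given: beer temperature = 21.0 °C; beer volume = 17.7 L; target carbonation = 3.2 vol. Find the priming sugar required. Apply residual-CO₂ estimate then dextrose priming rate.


residual = 14.695·(0.01821 + 0.09011·e^(−0.04·T));  sugar = (target − residual)·4.0·V
residual = 14.695·(0.01821 + 0.09011·e^(−0.04·21.0)) = 0.8393
sugar = (3.2 − 0.8393)·4.0·17.7

167.1409 g


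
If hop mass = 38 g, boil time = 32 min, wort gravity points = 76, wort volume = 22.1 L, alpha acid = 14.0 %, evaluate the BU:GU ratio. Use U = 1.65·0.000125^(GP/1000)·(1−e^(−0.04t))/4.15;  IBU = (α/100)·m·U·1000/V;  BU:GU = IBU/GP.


U = 1.65·0.000125^(76/1000)·(1−e^(−0.04·32))/4.15 = 0.1450
IBU = (14.0/100)·38·0.1450·1000/22.1 = 34.9008
BU:GU = 34.9008/76

0.4592


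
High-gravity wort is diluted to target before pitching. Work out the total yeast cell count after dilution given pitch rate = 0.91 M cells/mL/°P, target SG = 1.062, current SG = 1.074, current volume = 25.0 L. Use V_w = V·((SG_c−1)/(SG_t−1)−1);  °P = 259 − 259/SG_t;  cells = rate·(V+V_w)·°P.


V_w = 25.0·((1.074−1)/(1.062−1)−1) = 4.8387
V_final = 25.0 + 4.8387 = 29.8387
°P = 259 − 259/1.062 = 15.1205
cells = 0.91·29.8387·15.1205

410.5711 billion cells


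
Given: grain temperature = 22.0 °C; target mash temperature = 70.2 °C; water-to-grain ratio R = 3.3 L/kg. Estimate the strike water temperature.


T_strike = (0.41/R)·(T_mash − T_grain) + T_mash
T_strike = (0.41/3.3)·(70.2 − 22.0) + 70.2

76.1885 °C


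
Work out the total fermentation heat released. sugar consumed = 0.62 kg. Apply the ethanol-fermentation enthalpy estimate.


Q = m_sugar · 590 kJ/kg
Q = 0.62 · 590

365.8000 kJ


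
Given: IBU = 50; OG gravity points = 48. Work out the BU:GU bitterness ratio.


BU:GU = IBU / OG_points
BU:GU = 50 / 48

1.0417


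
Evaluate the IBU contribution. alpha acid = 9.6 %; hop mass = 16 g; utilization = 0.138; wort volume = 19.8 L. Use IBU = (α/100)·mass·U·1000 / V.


IBU = (9.6/100)·16·0.138·1000 / 19.8

10.7055 IBU


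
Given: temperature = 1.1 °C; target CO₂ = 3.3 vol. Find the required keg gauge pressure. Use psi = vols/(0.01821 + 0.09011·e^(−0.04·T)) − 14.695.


psi = 3.3/(0.01821 + 0.09011·e^(−0.04·1.1)) − 14.695

16.9018 psi


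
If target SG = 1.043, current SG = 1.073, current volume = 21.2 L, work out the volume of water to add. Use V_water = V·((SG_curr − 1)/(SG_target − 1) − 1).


V_water = 21.2·((1.073 − 1)/(1.043 − 1) − 1)

14.7907 L


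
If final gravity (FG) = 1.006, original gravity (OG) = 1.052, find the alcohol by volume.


ABV = (OG − FG) · 131.25
ABV = (1.052 − 1.006) · 131.25

6.0375 % ABV


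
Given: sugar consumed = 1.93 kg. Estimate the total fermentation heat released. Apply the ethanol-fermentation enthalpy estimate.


Q = m_sugar · 590 kJ/kg
Q = 1.93 · 590

1138.7000 kJ


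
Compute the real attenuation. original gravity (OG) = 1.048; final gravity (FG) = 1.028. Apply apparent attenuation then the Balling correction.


AA = (OG−FG)/(OG−1)·100;  RA = AA·0.8192
AA = (1.048 − 1.028)/(1.048 − 1)·100 = 41.6667
RA = 41.6667·0.8192

34.1333 %


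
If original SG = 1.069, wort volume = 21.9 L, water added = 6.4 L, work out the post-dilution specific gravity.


SG_new = 1 + (SG_old − 1)·V_old/(V_old + V_water)
pts = (1.069 − 1)·1000·21.9/(21.9 + 6.4) = 53.3958
SG_new = 1 + 53.3958/1000

1.0534


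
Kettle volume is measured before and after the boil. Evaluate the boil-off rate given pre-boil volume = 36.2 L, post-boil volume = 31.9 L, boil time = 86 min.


rate = (V_pre − V_post) / (t_min/60)
rate = (36.2 − 31.9) / (86/60)

3.0000 L/hr


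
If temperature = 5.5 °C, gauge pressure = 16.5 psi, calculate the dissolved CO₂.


vols = (P + 14.695)·(0.01821 + 0.09011·e^(−0.04·T))
vols = (16.5 + 14.695)·(0.01821 + 0.09011·e^(−0.04·5.5))

2.8239 volumes


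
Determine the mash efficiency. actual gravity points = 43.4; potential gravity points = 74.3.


efficiency = actual / potential × 100
efficiency = 43.4 / 74.3 × 100

58.4118 %


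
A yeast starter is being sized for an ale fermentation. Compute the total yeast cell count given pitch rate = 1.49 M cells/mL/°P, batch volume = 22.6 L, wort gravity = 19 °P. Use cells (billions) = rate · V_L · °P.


cells = 1.49 · 22.6 · 19

639.8060 billion cells


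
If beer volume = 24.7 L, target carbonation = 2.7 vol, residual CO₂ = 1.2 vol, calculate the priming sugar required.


sugar = (target − residual)·4.0·V
sugar = (2.7 − 1.2)·4.0·24.7

148.2000 g


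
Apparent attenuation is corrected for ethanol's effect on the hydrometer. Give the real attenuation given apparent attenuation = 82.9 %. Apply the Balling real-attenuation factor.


RA = AA · 0.8192
RA = 82.9 · 0.8192

67.9117 %


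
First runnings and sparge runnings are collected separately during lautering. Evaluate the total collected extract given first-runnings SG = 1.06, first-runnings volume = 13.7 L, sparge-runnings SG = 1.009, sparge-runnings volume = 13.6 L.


total = Σ (SG_i − 1)·1000·V_i
first = (1.06 − 1)·1000·13.7 = 822.0000
sparge = (1.009 − 1)·1000·13.6 = 122.4000
total = 822.0000 + 122.4000

944.4000 gravity·L


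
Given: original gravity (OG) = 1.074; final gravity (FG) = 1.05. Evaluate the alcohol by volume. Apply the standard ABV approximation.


ABV = (OG − FG) · 131.25
ABV = (1.074 − 1.05) · 131.25

3.1500 % ABV


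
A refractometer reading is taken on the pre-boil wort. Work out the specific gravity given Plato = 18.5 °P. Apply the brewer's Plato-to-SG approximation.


SG = 259/(259 − P)
SG = 259/(259 − 18.5)

1.0769


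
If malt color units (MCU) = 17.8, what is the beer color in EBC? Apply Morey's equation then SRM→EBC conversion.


SRM = 1.4922·MCU^0.6859;  EBC = SRM·1.97
SRM = 1.4922·17.8^0.6859 = 10.7520
EBC = 10.7520·1.97

21.1815 EBC


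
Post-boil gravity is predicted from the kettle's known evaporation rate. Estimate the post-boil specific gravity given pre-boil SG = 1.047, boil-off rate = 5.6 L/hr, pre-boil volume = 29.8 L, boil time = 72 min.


V_post = V_pre − rate·(t/60);  SG_post = 1 + (SG_pre−1)·V_pre/V_post
V_post = 29.8 − 5.6·(72/60) = 23.0800
SG_post = 1 + (1.047 − 1)·29.8/23.0800

1.0607


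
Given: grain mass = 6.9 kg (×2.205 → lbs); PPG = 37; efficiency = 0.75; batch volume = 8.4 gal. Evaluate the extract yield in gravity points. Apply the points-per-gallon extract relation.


points = lbs × PPG × eff / vol
lbs = 6.9 × 2.205 = 15.2145
points = 15.2145 × 37 × 0.75 / 8.4

50.2622 points


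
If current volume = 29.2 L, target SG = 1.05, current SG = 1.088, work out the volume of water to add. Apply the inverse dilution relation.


V_water = V·((SG_curr − 1)/(SG_target − 1) − 1)
V_water = 29.2·((1.088 − 1)/(1.05 − 1) − 1)

22.1920 L


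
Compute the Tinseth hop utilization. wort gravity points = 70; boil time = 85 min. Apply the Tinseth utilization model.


U = 1.65·0.000125^(GP/1000) · (1 − e^(−0.04·t))/4.15
bigness = 1.65·0.000125^(70/1000) = 0.8796
boil_factor = (1 − e^(−0.04·85))/4.15 = 0.2329
U = 0.8796 · 0.2329

0.2049


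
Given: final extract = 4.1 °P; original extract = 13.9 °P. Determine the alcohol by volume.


SG = 259/(259 − P);  ABV = (OG − FG)·131.25
OG = 259/(259 − 13.9) = 1.0567
FG = 259/(259 − 4.1) = 1.0161
ABV = (1.0567 − 1.0161)·131.25

5.3323 % ABV


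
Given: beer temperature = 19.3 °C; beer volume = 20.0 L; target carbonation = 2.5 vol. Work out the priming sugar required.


residual = 14.695·(0.01821 + 0.09011·e^(−0.04·T));  sugar = (target − residual)·4.0·V
residual = 14.695·(0.01821 + 0.09011·e^(−0.04·19.3)) = 0.8795
sugar = (2.5 − 0.8795)·4.0·20.0

129.6418 g


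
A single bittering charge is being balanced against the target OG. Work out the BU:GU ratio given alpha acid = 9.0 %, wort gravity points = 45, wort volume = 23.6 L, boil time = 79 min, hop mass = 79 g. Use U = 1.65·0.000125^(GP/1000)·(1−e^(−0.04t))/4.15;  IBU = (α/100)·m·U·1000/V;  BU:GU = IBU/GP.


U = 1.65·0.000125^(45/1000)·(1−e^(−0.04·79))/4.15 = 0.2541
IBU = (9.0/100)·79·0.2541·1000/23.6 = 76.5468
BU:GU = 76.5468/45

1.7010


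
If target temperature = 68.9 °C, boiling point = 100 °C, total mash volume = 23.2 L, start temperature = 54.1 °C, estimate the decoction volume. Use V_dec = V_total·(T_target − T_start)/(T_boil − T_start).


V_dec = 23.2·(68.9 − 54.1)/(100 − 54.1)

7.4806 L


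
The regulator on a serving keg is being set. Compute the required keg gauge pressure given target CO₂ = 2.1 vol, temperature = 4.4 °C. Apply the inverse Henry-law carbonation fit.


psi = vols/(0.01821 + 0.09011·e^(−0.04·T)) − 14.695
psi = 2.1/(0.01821 + 0.09011·e^(−0.04·4.4)) − 14.695

7.6983 psi


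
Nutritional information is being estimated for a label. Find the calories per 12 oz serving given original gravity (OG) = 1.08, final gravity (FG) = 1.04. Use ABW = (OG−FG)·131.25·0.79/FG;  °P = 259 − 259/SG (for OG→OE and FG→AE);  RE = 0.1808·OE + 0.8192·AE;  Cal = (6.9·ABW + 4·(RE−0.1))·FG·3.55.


ABW = (1.08 − 1.04)·131.25·0.79/1.04 = 3.9880
OE = 259 − 259/1.08 = 19.1852 °P
AE = 259 − 259/1.04 = 9.9615 °P
RE = 0.1808·19.1852 + 0.8192·9.9615 = 11.6292 °P
Cal = (6.9·3.9880 + 4·(11.6292−0.1))·1.04·3.55

271.8559 kcal


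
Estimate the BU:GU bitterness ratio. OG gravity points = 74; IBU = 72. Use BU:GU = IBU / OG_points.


BU:GU = 72 / 74

0.9730


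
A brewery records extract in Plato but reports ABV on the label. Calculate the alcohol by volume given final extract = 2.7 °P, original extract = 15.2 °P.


SG = 259/(259 − P);  ABV = (OG − FG)·131.25
OG = 259/(259 − 15.2) = 1.0623
FG = 259/(259 − 2.7) = 1.0105
ABV = (1.0623 − 1.0105)·131.25

6.8003 % ABV


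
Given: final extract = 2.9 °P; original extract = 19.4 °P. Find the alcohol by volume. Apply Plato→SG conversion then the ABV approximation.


SG = 259/(259 − P);  ABV = (OG − FG)·131.25
OG = 259/(259 − 19.4) = 1.0810
FG = 259/(259 − 2.9) = 1.0113
ABV = (1.0810 − 1.0113)·131.25

9.1409 % ABV


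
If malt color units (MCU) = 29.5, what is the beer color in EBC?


SRM = 1.4922·MCU^0.6859;  EBC = SRM·1.97
SRM = 1.4922·29.5^0.6859 = 15.2047
EBC = 15.2047·1.97

29.9533 EBC


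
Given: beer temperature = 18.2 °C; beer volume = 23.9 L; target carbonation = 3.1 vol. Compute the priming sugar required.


residual = 14.695·(0.01821 + 0.09011·e^(−0.04·T));  sugar = (target − residual)·4.0·V
residual = 14.695·(0.01821 + 0.09011·e^(−0.04·18.2)) = 0.9070
sugar = (3.1 − 0.9070)·4.0·23.9

209.6507 g


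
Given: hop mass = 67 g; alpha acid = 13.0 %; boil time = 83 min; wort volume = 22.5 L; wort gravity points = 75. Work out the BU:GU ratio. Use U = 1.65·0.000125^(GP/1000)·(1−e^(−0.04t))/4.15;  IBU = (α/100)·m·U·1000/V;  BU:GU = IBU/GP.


U = 1.65·0.000125^(75/1000)·(1−e^(−0.04·83))/4.15 = 0.1953
IBU = (13.0/100)·67·0.1953·1000/22.5 = 75.6045
BU:GU = 75.6045/75

1.0081


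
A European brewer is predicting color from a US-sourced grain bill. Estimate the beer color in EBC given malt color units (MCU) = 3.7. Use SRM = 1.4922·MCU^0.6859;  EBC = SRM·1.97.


SRM = 1.4922·3.7^0.6859 = 3.6606
EBC = 3.6606·1.97

7.2115 EBC


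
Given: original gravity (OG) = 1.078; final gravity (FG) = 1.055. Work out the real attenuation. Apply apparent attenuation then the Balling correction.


AA = (OG−FG)/(OG−1)·100;  RA = AA·0.8192
AA = (1.078 − 1.055)/(1.078 − 1)·100 = 29.4872
RA = 29.4872·0.8192

24.1559 %


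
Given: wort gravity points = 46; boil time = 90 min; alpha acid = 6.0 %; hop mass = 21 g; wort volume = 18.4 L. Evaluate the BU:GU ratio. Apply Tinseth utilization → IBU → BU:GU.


U = 1.65·0.000125^(GP/1000)·(1−e^(−0.04t))/4.15;  IBU = (α/100)·m·U·1000/V;  BU:GU = IBU/GP
U = 1.65·0.000125^(46/1000)·(1−e^(−0.04·90))/4.15 = 0.2558
IBU = (6.0/100)·21·0.2558·1000/18.4 = 17.5152
BU:GU = 17.5152/46

0.3808


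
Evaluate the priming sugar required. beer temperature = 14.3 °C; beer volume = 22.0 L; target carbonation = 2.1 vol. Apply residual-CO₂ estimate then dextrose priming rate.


residual = 14.695·(0.01821 + 0.09011·e^(−0.04·T));  sugar = (target − residual)·4.0·V
residual = 14.695·(0.01821 + 0.09011·e^(−0.04·14.3)) = 1.0149
sugar = (2.1 − 1.0149)·4.0·22.0

95.4844 g


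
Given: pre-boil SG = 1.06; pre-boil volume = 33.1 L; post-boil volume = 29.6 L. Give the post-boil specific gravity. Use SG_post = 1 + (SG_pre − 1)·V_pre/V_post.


pts_pre = (1.06 − 1)·1000 = 60.0000
pts_post = 60.0000·33.1/29.6 = 67.0946
SG_post = 1 + 67.0946/1000

1.0671


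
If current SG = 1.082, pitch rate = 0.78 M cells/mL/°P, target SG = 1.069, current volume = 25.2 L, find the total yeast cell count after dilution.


V_w = V·((SG_c−1)/(SG_t−1)−1);  °P = 259 − 259/SG_t;  cells = rate·(V+V_w)·°P
V_w = 25.2·((1.082−1)/(1.069−1)−1) = 4.7478
V_final = 25.2 + 4.7478 = 29.9478
°P = 259 − 259/1.069 = 16.7175
cells = 0.78·29.9478·16.7175

390.5090 billion cells


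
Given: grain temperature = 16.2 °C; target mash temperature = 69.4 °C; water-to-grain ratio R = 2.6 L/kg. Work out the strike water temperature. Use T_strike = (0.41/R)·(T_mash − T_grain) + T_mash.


T_strike = (0.41/2.6)·(69.4 − 16.2) + 69.4

77.7892 °C


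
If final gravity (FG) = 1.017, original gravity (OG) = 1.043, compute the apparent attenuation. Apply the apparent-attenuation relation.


AA = (OG − FG)/(OG − 1) · 100
AA = (1.043 − 1.017)/(1.043 − 1) · 100

60.4651 %


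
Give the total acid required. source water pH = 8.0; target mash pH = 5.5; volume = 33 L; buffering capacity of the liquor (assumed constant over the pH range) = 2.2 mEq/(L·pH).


acid = buffering capacity · (pH_source − pH_target) · V
acid = 2.2 · (8.0 − 5.5) · 33

181.5000 mEq


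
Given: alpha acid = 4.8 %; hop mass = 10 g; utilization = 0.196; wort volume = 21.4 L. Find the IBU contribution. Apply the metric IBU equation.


IBU = (α/100)·mass·U·1000 / V
IBU = (4.8/100)·10·0.196·1000 / 21.4

4.3963 IBU


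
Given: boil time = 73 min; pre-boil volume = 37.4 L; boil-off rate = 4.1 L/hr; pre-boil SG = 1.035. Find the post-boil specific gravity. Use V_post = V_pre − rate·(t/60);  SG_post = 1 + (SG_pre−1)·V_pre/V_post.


V_post = 37.4 − 4.1·(73/60) = 32.4117
SG_post = 1 + (1.035 − 1)·37.4/32.4117

1.0404


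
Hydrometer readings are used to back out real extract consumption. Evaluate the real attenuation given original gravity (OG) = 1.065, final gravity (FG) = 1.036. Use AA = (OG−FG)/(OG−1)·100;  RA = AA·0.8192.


AA = (1.065 − 1.036)/(1.065 − 1)·100 = 44.6154
RA = 44.6154·0.8192

36.5489 %


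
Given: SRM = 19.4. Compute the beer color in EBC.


EBC = SRM · 1.97
EBC = 19.4 · 1.97

38.2180 EBC


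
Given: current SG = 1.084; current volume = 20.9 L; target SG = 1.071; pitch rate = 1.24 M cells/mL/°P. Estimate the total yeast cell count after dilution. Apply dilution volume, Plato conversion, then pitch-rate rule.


V_w = V·((SG_c−1)/(SG_t−1)−1);  °P = 259 − 259/SG_t;  cells = rate·(V+V_w)·°P
V_w = 20.9·((1.084−1)/(1.071−1)−1) = 3.8268
V_final = 20.9 + 3.8268 = 24.7268
°P = 259 − 259/1.071 = 17.1699
cells = 1.24·24.7268·17.1699

526.4505 billion cells


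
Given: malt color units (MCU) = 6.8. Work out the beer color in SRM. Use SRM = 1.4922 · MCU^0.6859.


SRM = 1.4922 · 6.8^0.6859

5.5571 SRM


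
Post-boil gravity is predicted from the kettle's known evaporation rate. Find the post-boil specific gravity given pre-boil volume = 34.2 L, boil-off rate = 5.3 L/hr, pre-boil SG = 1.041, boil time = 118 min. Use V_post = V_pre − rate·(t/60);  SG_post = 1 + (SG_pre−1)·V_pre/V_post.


V_post = 34.2 − 5.3·(118/60) = 23.7767
SG_post = 1 + (1.041 − 1)·34.2/23.7767

1.0590


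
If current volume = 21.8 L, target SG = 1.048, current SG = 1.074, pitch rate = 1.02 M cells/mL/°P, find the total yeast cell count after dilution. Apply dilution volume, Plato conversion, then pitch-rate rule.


V_w = V·((SG_c−1)/(SG_t−1)−1);  °P = 259 − 259/SG_t;  cells = rate·(V+V_w)·°P
V_w = 21.8·((1.074−1)/(1.048−1)−1) = 11.8083
V_final = 21.8 + 11.8083 = 33.6083
°P = 259 − 259/1.048 = 11.8626
cells = 1.02·33.6083·11.8626

406.6557 billion cells


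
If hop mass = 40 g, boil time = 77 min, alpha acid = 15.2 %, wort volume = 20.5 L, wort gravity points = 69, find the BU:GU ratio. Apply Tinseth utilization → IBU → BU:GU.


U = 1.65·0.000125^(GP/1000)·(1−e^(−0.04t))/4.15;  IBU = (α/100)·m·U·1000/V;  BU:GU = IBU/GP
U = 1.65·0.000125^(69/1000)·(1−e^(−0.04·77))/4.15 = 0.2040
IBU = (15.2/100)·40·0.2040·1000/20.5 = 60.5117
BU:GU = 60.5117/69

0.8770


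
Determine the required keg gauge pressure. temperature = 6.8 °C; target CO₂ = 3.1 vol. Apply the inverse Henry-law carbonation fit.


psi = vols/(0.01821 + 0.09011·e^(−0.04·T)) − 14.695
psi = 3.1/(0.01821 + 0.09011·e^(−0.04·6.8)) − 14.695

20.9943 psi


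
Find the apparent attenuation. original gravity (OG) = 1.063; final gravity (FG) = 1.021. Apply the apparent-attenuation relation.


AA = (OG − FG)/(OG − 1) · 100
AA = (1.063 − 1.021)/(1.063 − 1) · 100

66.6667 %


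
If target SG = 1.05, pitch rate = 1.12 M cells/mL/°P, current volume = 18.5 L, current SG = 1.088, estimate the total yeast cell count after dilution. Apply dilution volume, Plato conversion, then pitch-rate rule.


V_w = V·((SG_c−1)/(SG_t−1)−1);  °P = 259 − 259/SG_t;  cells = rate·(V+V_w)·°P
V_w = 18.5·((1.088−1)/(1.05−1)−1) = 14.0600
V_final = 18.5 + 14.0600 = 32.5600
°P = 259 − 259/1.05 = 12.3333
cells = 1.12·32.5600·12.3333

449.7621 billion cells


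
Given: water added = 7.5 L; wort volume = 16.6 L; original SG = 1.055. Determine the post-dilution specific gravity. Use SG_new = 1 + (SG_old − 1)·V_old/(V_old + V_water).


pts = (1.055 − 1)·1000·16.6/(16.6 + 7.5) = 37.8838
SG_new = 1 + 37.8838/1000

1.0379


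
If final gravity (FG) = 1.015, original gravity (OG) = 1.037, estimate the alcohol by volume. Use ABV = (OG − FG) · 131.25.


ABV = (1.037 − 1.015) · 131.25

2.8875 % ABV


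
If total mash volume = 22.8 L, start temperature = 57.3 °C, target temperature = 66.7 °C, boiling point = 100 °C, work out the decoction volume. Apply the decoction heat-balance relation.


V_dec = V_total·(T_target − T_start)/(T_boil − T_start)
V_dec = 22.8·(66.7 − 57.3)/(100 − 57.3)

5.0192 L


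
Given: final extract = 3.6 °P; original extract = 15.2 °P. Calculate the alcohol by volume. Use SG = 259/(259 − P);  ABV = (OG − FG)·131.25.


OG = 259/(259 − 15.2) = 1.0623
FG = 259/(259 − 3.6) = 1.0141
ABV = (1.0623 − 1.0141)·131.25

6.3329 % ABV


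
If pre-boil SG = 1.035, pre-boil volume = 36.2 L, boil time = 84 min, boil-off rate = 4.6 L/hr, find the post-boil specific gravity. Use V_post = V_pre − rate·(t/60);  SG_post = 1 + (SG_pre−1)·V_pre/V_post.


V_post = 36.2 − 4.6·(84/60) = 29.7600
SG_post = 1 + (1.035 − 1)·36.2/29.7600

1.0426


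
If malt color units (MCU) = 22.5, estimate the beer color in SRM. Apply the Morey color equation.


SRM = 1.4922 · MCU^0.6859
SRM = 1.4922 · 22.5^0.6859

12.6267 SRM


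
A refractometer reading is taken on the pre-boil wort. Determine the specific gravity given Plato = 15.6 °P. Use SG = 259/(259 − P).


SG = 259/(259 − 15.6)

1.0641


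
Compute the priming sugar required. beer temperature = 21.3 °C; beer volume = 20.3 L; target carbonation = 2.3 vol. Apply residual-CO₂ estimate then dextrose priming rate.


residual = 14.695·(0.01821 + 0.09011·e^(−0.04·T));  sugar = (target − residual)·4.0·V
residual = 14.695·(0.01821 + 0.09011·e^(−0.04·21.3)) = 0.8324
sugar = (2.3 − 0.8324)·4.0·20.3

119.1664 g


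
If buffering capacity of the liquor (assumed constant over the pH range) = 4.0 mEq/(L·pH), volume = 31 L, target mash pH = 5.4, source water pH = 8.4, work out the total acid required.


acid = buffering capacity · (pH_source − pH_target) · V
acid = 4.0 · (8.4 − 5.4) · 31

372.0000 mEq


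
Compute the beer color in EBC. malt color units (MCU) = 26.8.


SRM = 1.4922·MCU^0.6859;  EBC = SRM·1.97
SRM = 1.4922·26.8^0.6859 = 14.2359
EBC = 14.2359·1.97

28.0447 EBC


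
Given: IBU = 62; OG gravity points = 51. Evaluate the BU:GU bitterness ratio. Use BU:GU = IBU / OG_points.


BU:GU = 62 / 51

1.2157


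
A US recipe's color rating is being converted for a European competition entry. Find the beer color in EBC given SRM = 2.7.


EBC = SRM · 1.97
EBC = 2.7 · 1.97

5.3190 EBC


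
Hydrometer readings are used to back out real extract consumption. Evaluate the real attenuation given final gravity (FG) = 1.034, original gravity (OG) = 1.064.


AA = (OG−FG)/(OG−1)·100;  RA = AA·0.8192
AA = (1.064 − 1.034)/(1.064 − 1)·100 = 46.8750
RA = 46.8750·0.8192

38.4000 %


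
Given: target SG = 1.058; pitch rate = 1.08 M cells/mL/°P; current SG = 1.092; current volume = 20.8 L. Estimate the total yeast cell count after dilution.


V_w = V·((SG_c−1)/(SG_t−1)−1);  °P = 259 − 259/SG_t;  cells = rate·(V+V_w)·°P
V_w = 20.8·((1.092−1)/(1.058−1)−1) = 12.1931
V_final = 20.8 + 12.1931 = 32.9931
°P = 259 − 259/1.058 = 14.1985
cells = 1.08·32.9931·14.1985

505.9283 billion cells


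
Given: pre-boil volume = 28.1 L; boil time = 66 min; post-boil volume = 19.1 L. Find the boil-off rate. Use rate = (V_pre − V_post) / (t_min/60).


rate = (28.1 − 19.1) / (66/60)

8.1818 L/hr


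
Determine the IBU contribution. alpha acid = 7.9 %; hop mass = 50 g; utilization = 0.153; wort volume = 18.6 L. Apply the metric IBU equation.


IBU = (α/100)·mass·U·1000 / V
IBU = (7.9/100)·50·0.153·1000 / 18.6

32.4919 IBU


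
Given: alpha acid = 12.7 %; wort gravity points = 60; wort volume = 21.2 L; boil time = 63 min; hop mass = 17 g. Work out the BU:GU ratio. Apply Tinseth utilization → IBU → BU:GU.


U = 1.65·0.000125^(GP/1000)·(1−e^(−0.04t))/4.15;  IBU = (α/100)·m·U·1000/V;  BU:GU = IBU/GP
U = 1.65·0.000125^(60/1000)·(1−e^(−0.04·63))/4.15 = 0.2132
IBU = (12.7/100)·17·0.2132·1000/21.2 = 21.7139
BU:GU = 21.7139/60

0.3619


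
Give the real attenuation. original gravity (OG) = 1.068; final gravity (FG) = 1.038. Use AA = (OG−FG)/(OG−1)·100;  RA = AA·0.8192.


AA = (1.068 − 1.038)/(1.068 − 1)·100 = 44.1176
RA = 44.1176·0.8192

36.1412 %


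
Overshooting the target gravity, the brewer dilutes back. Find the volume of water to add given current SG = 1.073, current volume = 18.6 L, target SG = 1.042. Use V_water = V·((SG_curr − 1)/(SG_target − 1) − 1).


V_water = 18.6·((1.073 − 1)/(1.042 − 1) − 1)

13.7286 L


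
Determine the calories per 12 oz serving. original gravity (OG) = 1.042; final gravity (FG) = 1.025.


ABW = (OG−FG)·131.25·0.79/FG;  °P = 259 − 259/SG (for OG→OE and FG→AE);  RE = 0.1808·OE + 0.8192·AE;  Cal = (6.9·ABW + 4·(RE−0.1))·FG·3.55
ABW = (1.042 − 1.025)·131.25·0.79/1.025 = 1.7197
OE = 259 − 259/1.042 = 10.4395 °P
AE = 259 − 259/1.025 = 6.3171 °P
RE = 0.1808·10.4395 + 0.8192·6.3171 = 7.0624 °P
Cal = (6.9·1.7197 + 4·(7.0624−0.1))·1.025·3.55

144.5150 kcal


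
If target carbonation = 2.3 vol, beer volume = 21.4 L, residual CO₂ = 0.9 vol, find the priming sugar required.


sugar = (target − residual)·4.0·V
sugar = (2.3 − 0.9)·4.0·21.4

119.8400 g


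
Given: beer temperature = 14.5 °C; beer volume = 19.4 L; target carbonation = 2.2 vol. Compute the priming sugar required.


residual = 14.695·(0.01821 + 0.09011·e^(−0.04·T));  sugar = (target − residual)·4.0·V
residual = 14.695·(0.01821 + 0.09011·e^(−0.04·14.5)) = 1.0090
sugar = (2.2 − 1.0090)·4.0·19.4

92.4220 g


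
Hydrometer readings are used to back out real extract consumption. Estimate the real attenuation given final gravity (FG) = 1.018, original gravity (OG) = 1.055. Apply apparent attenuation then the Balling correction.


AA = (OG−FG)/(OG−1)·100;  RA = AA·0.8192
AA = (1.055 − 1.018)/(1.055 − 1)·100 = 67.2727
RA = 67.2727·0.8192

55.1098 %


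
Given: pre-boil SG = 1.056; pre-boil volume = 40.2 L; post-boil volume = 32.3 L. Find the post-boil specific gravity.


SG_post = 1 + (SG_pre − 1)·V_pre/V_post
pts_pre = (1.056 − 1)·1000 = 56.0000
pts_post = 56.0000·40.2/32.3 = 69.6966
SG_post = 1 + 69.6966/1000

1.0697


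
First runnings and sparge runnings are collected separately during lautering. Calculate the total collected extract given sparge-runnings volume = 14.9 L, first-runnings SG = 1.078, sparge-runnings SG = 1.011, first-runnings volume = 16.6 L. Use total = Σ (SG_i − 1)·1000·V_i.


first = (1.078 − 1)·1000·16.6 = 1294.8000
sparge = (1.011 − 1)·1000·14.9 = 163.9000
total = 1294.8000 + 163.9000

1458.7000 gravity·L


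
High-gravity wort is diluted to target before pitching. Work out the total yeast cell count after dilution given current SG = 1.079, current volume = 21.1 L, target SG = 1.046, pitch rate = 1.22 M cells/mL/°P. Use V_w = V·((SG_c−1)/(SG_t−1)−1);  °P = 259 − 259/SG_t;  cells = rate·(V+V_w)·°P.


V_w = 21.1·((1.079−1)/(1.046−1)−1) = 15.1370
V_final = 21.1 + 15.1370 = 36.2370
°P = 259 − 259/1.046 = 11.3901
cells = 1.22·36.2370·11.3901

503.5440 billion cells


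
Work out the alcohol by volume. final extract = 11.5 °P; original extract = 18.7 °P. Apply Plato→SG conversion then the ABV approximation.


SG = 259/(259 − P);  ABV = (OG − FG)·131.25
OG = 259/(259 − 18.7) = 1.0778
FG = 259/(259 − 11.5) = 1.0465
ABV = (1.0778 − 1.0465)·131.25

4.1153 % ABV


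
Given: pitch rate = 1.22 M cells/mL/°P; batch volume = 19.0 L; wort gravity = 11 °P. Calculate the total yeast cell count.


cells (billions) = rate · V_L · °P
cells = 1.22 · 19.0 · 11

254.9800 billion cells


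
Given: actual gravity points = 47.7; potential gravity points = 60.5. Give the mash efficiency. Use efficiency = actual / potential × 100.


efficiency = 47.7 / 60.5 × 100

78.8430 %


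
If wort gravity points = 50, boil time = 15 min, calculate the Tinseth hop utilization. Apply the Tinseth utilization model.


U = 1.65·0.000125^(GP/1000) · (1 − e^(−0.04·t))/4.15
bigness = 1.65·0.000125^(50/1000) = 1.0528
boil_factor = (1 − e^(−0.04·15))/4.15 = 0.1087
U = 1.0528 · 0.1087

0.1145


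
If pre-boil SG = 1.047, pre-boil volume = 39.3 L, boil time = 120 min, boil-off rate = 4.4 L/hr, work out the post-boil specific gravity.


V_post = V_pre − rate·(t/60);  SG_post = 1 + (SG_pre−1)·V_pre/V_post
V_post = 39.3 − 4.4·(120/60) = 30.5000
SG_post = 1 + (1.047 − 1)·39.3/30.5000

1.0606


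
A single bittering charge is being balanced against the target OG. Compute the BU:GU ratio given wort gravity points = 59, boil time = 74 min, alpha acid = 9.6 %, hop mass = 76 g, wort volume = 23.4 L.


U = 1.65·0.000125^(GP/1000)·(1−e^(−0.04t))/4.15;  IBU = (α/100)·m·U·1000/V;  BU:GU = IBU/GP
U = 1.65·0.000125^(59/1000)·(1−e^(−0.04·74))/4.15 = 0.2218
IBU = (9.6/100)·76·0.2218·1000/23.4 = 69.1694
BU:GU = 69.1694/59

1.1724
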